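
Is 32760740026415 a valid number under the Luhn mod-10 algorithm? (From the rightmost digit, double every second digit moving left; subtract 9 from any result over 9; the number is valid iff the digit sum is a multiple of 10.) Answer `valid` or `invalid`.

From the right, keep odd positions and double even positions (subtract 9 from any doubled value over 9):
  doubled (positions 2,4,...): 2 3 0 8 0 5 6 → sum 24
  kept (positions 1,3,...): 5 4 2 0 7 6 2 → sum 26
Total = 50.
50 mod 10 = 0, so the number is valid.

valid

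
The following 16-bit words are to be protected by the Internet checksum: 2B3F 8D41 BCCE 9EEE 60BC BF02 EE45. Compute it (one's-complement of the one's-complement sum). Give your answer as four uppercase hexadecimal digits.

DDBC

One's-complement addition (fold any carry out of bit 15 back into bit 0):
  0x2B3F + 0x8D41 = 0x0B880
  0xB880 + 0xBCCE = 0x1754E → wrap carry → 0x754F
  0x754F + 0x9EEE = 0x1143D → wrap carry → 0x143E
  0x143E + 0x60BC = 0x074FA
  0x74FA + 0xBF02 = 0x133FC → wrap carry → 0x33FD
  0x33FD + 0xEE45 = 0x12242 → wrap carry → 0x2243
One's-complement sum = 0x2243.
Checksum = ~0x2243 & 0xFFFF = 0xDDBC.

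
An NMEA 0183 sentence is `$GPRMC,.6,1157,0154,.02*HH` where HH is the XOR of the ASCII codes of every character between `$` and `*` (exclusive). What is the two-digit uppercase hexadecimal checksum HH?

7D

XOR the ASCII codes of the payload characters:
  'G' = 0x47 → acc = 0x47
  'P' = 0x50 → acc = 0x17
  'R' = 0x52 → acc = 0x45
  'M' = 0x4D → acc = 0x08
  'C' = 0x43 → acc = 0x4B
  ',' = 0x2C → acc = 0x67
  '.' = 0x2E → acc = 0x49
  '6' = 0x36 → acc = 0x7F
  ',' = 0x2C → acc = 0x53
  '1' = 0x31 → acc = 0x62
  '1' = 0x31 → acc = 0x53
  '5' = 0x35 → acc = 0x66
  '7' = 0x37 → acc = 0x51
  ',' = 0x2C → acc = 0x7D
  '0' = 0x30 → acc = 0x4D
  '1' = 0x31 → acc = 0x7C
  '5' = 0x35 → acc = 0x49
  '4' = 0x34 → acc = 0x7D
  ',' = 0x2C → acc = 0x51
  '.' = 0x2E → acc = 0x7F
  '0' = 0x30 → acc = 0x4F
  '2' = 0x32 → acc = 0x7D
Checksum = 0x7D.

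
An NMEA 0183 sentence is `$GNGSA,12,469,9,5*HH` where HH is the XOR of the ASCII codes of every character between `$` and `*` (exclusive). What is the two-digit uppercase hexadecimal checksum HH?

XOR the ASCII codes of the payload characters:
  'G' = 0x47 → acc = 0x47
  'N' = 0x4E → acc = 0x09
  'G' = 0x47 → acc = 0x4E
  'S' = 0x53 → acc = 0x1D
  'A' = 0x41 → acc = 0x5C
  ',' = 0x2C → acc = 0x70
  '1' = 0x31 → acc = 0x41
  '2' = 0x32 → acc = 0x73
  ',' = 0x2C → acc = 0x5F
  '4' = 0x34 → acc = 0x6B
  '6' = 0x36 → acc = 0x5D
  '9' = 0x39 → acc = 0x64
  ',' = 0x2C → acc = 0x48
  '9' = 0x39 → acc = 0x71
  ',' = 0x2C → acc = 0x5D
  '5' = 0x35 → acc = 0x68
Checksum = 0x68.

68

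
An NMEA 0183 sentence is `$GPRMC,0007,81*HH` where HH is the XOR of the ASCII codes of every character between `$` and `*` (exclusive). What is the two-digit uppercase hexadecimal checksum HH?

45

XOR the ASCII codes of the payload characters:
  'G' = 0x47 → acc = 0x47
  'P' = 0x50 → acc = 0x17
  'R' = 0x52 → acc = 0x45
  'M' = 0x4D → acc = 0x08
  'C' = 0x43 → acc = 0x4B
  ',' = 0x2C → acc = 0x67
  '0' = 0x30 → acc = 0x57
  '0' = 0x30 → acc = 0x67
  '0' = 0x30 → acc = 0x57
  '7' = 0x37 → acc = 0x60
  ',' = 0x2C → acc = 0x4C
  '8' = 0x38 → acc = 0x74
  '1' = 0x31 → acc = 0x45
Checksum = 0x45.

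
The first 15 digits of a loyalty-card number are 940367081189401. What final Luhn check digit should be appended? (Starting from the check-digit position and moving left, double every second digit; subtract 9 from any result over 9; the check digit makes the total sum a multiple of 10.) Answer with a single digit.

Partial digits right→left: 1 0 4 9 8 1 1 8 0 7 6 3 0 4 9
Double every second digit counting from the check-digit position (so the 1st, 3rd, 5th, ... of the partial from the right).
  doubled (with −9 where >9): 2 8 7 2 0 3 0 9 → sum 31
  kept as-is: 0 9 1 8 7 3 4 → sum 32
Total = 31 + 32 = 63.
Check digit = (10 − (63 mod 10)) mod 10 = 7.

7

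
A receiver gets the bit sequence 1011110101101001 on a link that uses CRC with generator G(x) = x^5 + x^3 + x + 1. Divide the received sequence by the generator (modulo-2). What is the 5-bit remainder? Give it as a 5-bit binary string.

00000

Modulo-2 division of 1011110101101001 by 101011:
  pos 0: 101111 XOR 101011 = 000100
  pos 3: 100010 XOR 101011 = 001001
  pos 5: 100111 XOR 101011 = 001100
  pos 7: 110001 XOR 101011 = 011010
  pos 8: 110100 XOR 101011 = 011111
  pos 9: 111110 XOR 101011 = 010101
  pos 10: 101011 XOR 101011 = 000000
Remainder = 00000 (zero — the frame passes the CRC check).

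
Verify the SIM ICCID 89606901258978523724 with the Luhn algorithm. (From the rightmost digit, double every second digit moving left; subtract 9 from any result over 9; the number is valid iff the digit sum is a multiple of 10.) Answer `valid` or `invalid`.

From the right, keep odd positions and double even positions (subtract 9 from any doubled value over 9):
  doubled (positions 2,4,...): 4 6 1 5 7 4 0 3 3 7 → sum 40
  kept (positions 1,3,...): 4 7 2 8 9 5 1 9 0 9 → sum 54
Total = 94.
94 mod 10 = 4, so the number is invalid.

invalid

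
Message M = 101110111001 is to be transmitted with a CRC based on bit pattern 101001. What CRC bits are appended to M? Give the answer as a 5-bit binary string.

Append 5 zeros: 10111011100100000. Divide by 101001 (XOR where the leading bit is 1):
  pos 0: 101110 XOR 101001 = 000111
  pos 3: 111111 XOR 101001 = 010110
  pos 4: 101100 XOR 101001 = 000101
  pos 7: 101010 XOR 101001 = 000011
  pos 11: 110000 XOR 101001 = 011001
Remainder (last 5 bits) = 11001. This is the CRC / FCS.

11001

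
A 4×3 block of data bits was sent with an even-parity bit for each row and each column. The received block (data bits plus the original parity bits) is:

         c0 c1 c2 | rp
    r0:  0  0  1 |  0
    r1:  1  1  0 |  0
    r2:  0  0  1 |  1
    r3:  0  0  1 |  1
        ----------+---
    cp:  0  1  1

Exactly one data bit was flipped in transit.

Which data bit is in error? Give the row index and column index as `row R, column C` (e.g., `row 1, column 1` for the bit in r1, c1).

Recompute each row's even parity and compare to rp:
  r0: data parity 1, sent rp 0 → mismatch
  r1: data parity 0, sent rp 0 → ok
  r2: data parity 1, sent rp 1 → ok
  r3: data parity 1, sent rp 1 → ok
Recompute each column's even parity and compare to cp:
  c0: data parity 1, sent cp 0 → mismatch
  c1: data parity 1, sent cp 1 → ok
  c2: data parity 1, sent cp 1 → ok
Exactly one row (r0) and one column (c0) fail → the flipped bit is at their intersection.

row 0, column 0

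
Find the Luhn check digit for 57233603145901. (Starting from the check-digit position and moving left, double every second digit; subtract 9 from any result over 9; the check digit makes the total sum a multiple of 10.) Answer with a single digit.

5

Partial digits right→left: 1 0 9 5 4 1 3 0 6 3 3 2 7 5
Double every second digit counting from the check-digit position (so the 1st, 3rd, 5th, ... of the partial from the right).
  doubled (with −9 where >9): 2 9 8 6 3 6 5 → sum 39
  kept as-is: 0 5 1 0 3 2 5 → sum 16
Total = 39 + 16 = 55.
Check digit = (10 − (55 mod 10)) mod 10 = 5.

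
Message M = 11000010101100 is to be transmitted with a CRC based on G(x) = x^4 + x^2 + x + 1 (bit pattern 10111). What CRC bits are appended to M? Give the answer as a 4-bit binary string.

Append 4 zeros: 110000101011000000. Divide by 10111 (XOR where the leading bit is 1):
  pos 0: 11000 XOR 10111 = 01111
  pos 1: 11110 XOR 10111 = 01001
  pos 2: 10011 XOR 10111 = 00100
  pos 4: 10001 XOR 10111 = 00110
  pos 6: 11001 XOR 10111 = 01110
  pos 7: 11101 XOR 10111 = 01010
  pos 8: 10100 XOR 10111 = 00011
  pos 11: 11000 XOR 10111 = 01111
  pos 12: 11110 XOR 10111 = 01001
  pos 13: 10010 XOR 10111 = 00101
Remainder (last 4 bits) = 0101. This is the CRC / FCS.

0101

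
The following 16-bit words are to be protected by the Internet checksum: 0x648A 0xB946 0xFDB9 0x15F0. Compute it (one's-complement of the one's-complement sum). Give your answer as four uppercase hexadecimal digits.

CE84

One's-complement addition (fold any carry out of bit 15 back into bit 0):
  0x648A + 0xB946 = 0x11DD0 → wrap carry → 0x1DD1
  0x1DD1 + 0xFDB9 = 0x11B8A → wrap carry → 0x1B8B
  0x1B8B + 0x15F0 = 0x0317B
One's-complement sum = 0x317B.
Checksum = ~0x317B & 0xFFFF = 0xCE84.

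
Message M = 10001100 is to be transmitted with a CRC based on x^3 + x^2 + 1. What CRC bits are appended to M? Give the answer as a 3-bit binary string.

Append 3 zeros: 10001100000. Divide by 1101 (XOR where the leading bit is 1):
  pos 0: 1000 XOR 1101 = 0101
  pos 1: 1011 XOR 1101 = 0110
  pos 2: 1101 XOR 1101 = 0000
Remainder (last 3 bits) = 000. This is the CRC / FCS.

000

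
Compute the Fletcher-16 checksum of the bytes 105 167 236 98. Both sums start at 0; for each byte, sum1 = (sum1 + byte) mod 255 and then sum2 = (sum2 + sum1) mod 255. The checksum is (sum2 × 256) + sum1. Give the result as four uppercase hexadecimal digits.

Running sums (mod 255):
  after byte 0 (105): sum1=105, sum2=105
  after byte 1 (167): sum1=17, sum2=122
  after byte 2 (236): sum1=253, sum2=120
  after byte 3 (98): sum1=96, sum2=216
Checksum = sum2·256 + sum1 = 216·256 + 96 = 55392 = 0xD860.

D860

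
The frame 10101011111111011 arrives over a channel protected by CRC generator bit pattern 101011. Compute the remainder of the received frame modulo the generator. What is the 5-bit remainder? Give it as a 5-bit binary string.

01101

Modulo-2 division of 10101011111111011 by 101011:
  pos 0: 101010 XOR 101011 = 000001
  pos 5: 111111 XOR 101011 = 010100
  pos 6: 101001 XOR 101011 = 000010
  pos 10: 101101 XOR 101011 = 000110
Remainder = 01101 (nonzero — an error is detected).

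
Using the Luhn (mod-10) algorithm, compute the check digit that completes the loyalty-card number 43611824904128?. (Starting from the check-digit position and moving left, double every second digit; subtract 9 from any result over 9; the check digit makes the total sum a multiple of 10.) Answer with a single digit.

0

Partial digits right→left: 8 2 1 4 0 9 4 2 8 1 1 6 3 4
Double every second digit counting from the check-digit position (so the 1st, 3rd, 5th, ... of the partial from the right).
  doubled (with −9 where >9): 7 2 0 8 7 2 6 → sum 32
  kept as-is: 2 4 9 2 1 6 4 → sum 28
Total = 32 + 28 = 60.
Check digit = (10 − (60 mod 10)) mod 10 = 0.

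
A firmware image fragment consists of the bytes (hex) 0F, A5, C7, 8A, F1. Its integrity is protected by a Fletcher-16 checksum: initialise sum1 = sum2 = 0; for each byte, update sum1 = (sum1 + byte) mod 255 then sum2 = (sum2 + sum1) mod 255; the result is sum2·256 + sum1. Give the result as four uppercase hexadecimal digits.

Running sums (mod 255):
  after byte 0 (0F): sum1=15, sum2=15
  after byte 1 (A5): sum1=180, sum2=195
  after byte 2 (C7): sum1=124, sum2=64
  after byte 3 (8A): sum1=7, sum2=71
  after byte 4 (F1): sum1=248, sum2=64
Checksum = sum2·256 + sum1 = 64·256 + 248 = 16632 = 0x40F8.

40F8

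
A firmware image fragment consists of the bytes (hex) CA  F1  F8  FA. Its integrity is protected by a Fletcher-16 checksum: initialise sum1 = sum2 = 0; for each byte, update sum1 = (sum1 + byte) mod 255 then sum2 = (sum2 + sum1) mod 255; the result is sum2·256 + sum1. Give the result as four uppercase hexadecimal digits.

Running sums (mod 255):
  after byte 0 (CA): sum1=202, sum2=202
  after byte 1 (F1): sum1=188, sum2=135
  after byte 2 (F8): sum1=181, sum2=61
  after byte 3 (FA): sum1=176, sum2=237
Checksum = sum2·256 + sum1 = 237·256 + 176 = 60848 = 0xEDB0.

EDB0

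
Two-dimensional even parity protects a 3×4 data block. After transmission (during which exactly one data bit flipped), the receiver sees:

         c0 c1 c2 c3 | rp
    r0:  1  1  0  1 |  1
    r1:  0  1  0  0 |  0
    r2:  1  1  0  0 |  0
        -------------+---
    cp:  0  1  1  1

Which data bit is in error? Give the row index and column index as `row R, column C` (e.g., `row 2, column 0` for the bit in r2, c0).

row 1, column 2

Recompute each row's even parity and compare to rp:
  r0: data parity 1, sent rp 1 → ok
  r1: data parity 1, sent rp 0 → mismatch
  r2: data parity 0, sent rp 0 → ok
Recompute each column's even parity and compare to cp:
  c0: data parity 0, sent cp 0 → ok
  c1: data parity 1, sent cp 1 → ok
  c2: data parity 0, sent cp 1 → mismatch
  c3: data parity 1, sent cp 1 → ok
Exactly one row (r1) and one column (c2) fail → the flipped bit is at their intersection.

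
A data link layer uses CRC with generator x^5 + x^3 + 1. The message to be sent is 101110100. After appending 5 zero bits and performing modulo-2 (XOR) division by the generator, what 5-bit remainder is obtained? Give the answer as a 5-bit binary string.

11001

Append 5 zeros: 10111010000000. Divide by 101001 (XOR where the leading bit is 1):
  pos 0: 101110 XOR 101001 = 000111
  pos 3: 111100 XOR 101001 = 010101
  pos 4: 101010 XOR 101001 = 000011
  pos 8: 110000 XOR 101001 = 011001
Remainder (last 5 bits) = 11001. This is the CRC / FCS.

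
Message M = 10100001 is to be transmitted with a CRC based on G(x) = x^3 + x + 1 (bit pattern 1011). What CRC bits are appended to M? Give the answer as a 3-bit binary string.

Append 3 zeros: 10100001000. Divide by 1011 (XOR where the leading bit is 1):
  pos 0: 1010 XOR 1011 = 0001
  pos 3: 1000 XOR 1011 = 0011
  pos 5: 1110 XOR 1011 = 0101
  pos 6: 1010 XOR 1011 = 0001
Remainder (last 3 bits) = 010. This is the CRC / FCS.

010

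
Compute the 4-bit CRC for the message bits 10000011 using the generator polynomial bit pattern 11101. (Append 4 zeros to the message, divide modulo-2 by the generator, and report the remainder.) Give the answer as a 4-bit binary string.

0111

Append 4 zeros: 100000110000. Divide by 11101 (XOR where the leading bit is 1):
  pos 0: 10000 XOR 11101 = 01101
  pos 1: 11010 XOR 11101 = 00111
  pos 3: 11111 XOR 11101 = 00010
  pos 6: 10000 XOR 11101 = 01101
  pos 7: 11010 XOR 11101 = 00111
Remainder (last 4 bits) = 0111. This is the CRC / FCS.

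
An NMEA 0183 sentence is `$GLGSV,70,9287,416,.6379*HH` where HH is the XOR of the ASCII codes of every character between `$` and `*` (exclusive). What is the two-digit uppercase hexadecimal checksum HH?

5C

XOR the ASCII codes of the payload characters:
  'G' = 0x47 → acc = 0x47
  'L' = 0x4C → acc = 0x0B
  'G' = 0x47 → acc = 0x4C
  'S' = 0x53 → acc = 0x1F
  'V' = 0x56 → acc = 0x49
  ',' = 0x2C → acc = 0x65
  '7' = 0x37 → acc = 0x52
  '0' = 0x30 → acc = 0x62
  ',' = 0x2C → acc = 0x4E
  '9' = 0x39 → acc = 0x77
  '2' = 0x32 → acc = 0x45
  '8' = 0x38 → acc = 0x7D
  '7' = 0x37 → acc = 0x4A
  ',' = 0x2C → acc = 0x66
  '4' = 0x34 → acc = 0x52
  '1' = 0x31 → acc = 0x63
  '6' = 0x36 → acc = 0x55
  ',' = 0x2C → acc = 0x79
  '.' = 0x2E → acc = 0x57
  '6' = 0x36 → acc = 0x61
  '3' = 0x33 → acc = 0x52
  '7' = 0x37 → acc = 0x65
  '9' = 0x39 → acc = 0x5C
Checksum = 0x5C.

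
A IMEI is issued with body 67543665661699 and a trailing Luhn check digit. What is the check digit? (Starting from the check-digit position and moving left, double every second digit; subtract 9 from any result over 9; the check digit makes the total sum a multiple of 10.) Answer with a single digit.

2

Partial digits right→left: 9 9 6 1 6 6 5 6 6 3 4 5 7 6
Double every second digit counting from the check-digit position (so the 1st, 3rd, 5th, ... of the partial from the right).
  doubled (with −9 where >9): 9 3 3 1 3 8 5 → sum 32
  kept as-is: 9 1 6 6 3 5 6 → sum 36
Total = 32 + 36 = 68.
Check digit = (10 − (68 mod 10)) mod 10 = 2.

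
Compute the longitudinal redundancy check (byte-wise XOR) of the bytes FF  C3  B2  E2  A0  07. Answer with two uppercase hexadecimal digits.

XOR the bytes together:
  start with 0xFF
  0xFF ⊕ 0xC3 = 0x3C
  0x3C ⊕ 0xB2 = 0x8E
  0x8E ⊕ 0xE2 = 0x6C
  0x6C ⊕ 0xA0 = 0xCC
  0xCC ⊕ 0x07 = 0xCB

CB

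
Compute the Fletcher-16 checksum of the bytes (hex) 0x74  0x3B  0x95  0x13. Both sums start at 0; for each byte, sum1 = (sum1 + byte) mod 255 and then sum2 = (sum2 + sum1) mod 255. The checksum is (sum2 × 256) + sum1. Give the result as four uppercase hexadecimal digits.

Running sums (mod 255):
  after byte 0 (0x74): sum1=116, sum2=116
  after byte 1 (0x3B): sum1=175, sum2=36
  after byte 2 (0x95): sum1=69, sum2=105
  after byte 3 (0x13): sum1=88, sum2=193
Checksum = sum2·256 + sum1 = 193·256 + 88 = 49496 = 0xC158.

C158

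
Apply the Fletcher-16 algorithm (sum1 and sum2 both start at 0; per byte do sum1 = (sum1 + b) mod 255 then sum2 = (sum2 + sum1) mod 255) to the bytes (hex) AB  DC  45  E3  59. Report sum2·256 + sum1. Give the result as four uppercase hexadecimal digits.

Running sums (mod 255):
  after byte 0 (AB): sum1=171, sum2=171
  after byte 1 (DC): sum1=136, sum2=52
  after byte 2 (45): sum1=205, sum2=2
  after byte 3 (E3): sum1=177, sum2=179
  after byte 4 (59): sum1=11, sum2=190
Checksum = sum2·256 + sum1 = 190·256 + 11 = 48651 = 0xBE0B.

BE0B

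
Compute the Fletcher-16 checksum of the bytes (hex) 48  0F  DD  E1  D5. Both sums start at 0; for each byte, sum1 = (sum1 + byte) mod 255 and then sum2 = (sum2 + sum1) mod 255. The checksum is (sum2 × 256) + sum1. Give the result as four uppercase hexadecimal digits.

D8EC

Running sums (mod 255):
  after byte 0 (48): sum1=72, sum2=72
  after byte 1 (0F): sum1=87, sum2=159
  after byte 2 (DD): sum1=53, sum2=212
  after byte 3 (E1): sum1=23, sum2=235
  after byte 4 (D5): sum1=236, sum2=216
Checksum = sum2·256 + sum1 = 216·256 + 236 = 55532 = 0xD8EC.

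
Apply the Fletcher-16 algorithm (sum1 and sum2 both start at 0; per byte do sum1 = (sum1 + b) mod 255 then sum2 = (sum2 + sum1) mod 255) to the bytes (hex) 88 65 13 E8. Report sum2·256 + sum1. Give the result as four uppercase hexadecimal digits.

Running sums (mod 255):
  after byte 0 (88): sum1=136, sum2=136
  after byte 1 (65): sum1=237, sum2=118
  after byte 2 (13): sum1=1, sum2=119
  after byte 3 (E8): sum1=233, sum2=97
Checksum = sum2·256 + sum1 = 97·256 + 233 = 25065 = 0x61E9.

61E9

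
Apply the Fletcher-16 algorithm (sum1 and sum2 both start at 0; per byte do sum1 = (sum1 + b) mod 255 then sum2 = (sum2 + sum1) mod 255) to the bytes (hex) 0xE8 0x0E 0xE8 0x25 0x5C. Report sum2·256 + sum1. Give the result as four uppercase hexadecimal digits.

Running sums (mod 255):
  after byte 0 (0xE8): sum1=232, sum2=232
  after byte 1 (0x0E): sum1=246, sum2=223
  after byte 2 (0xE8): sum1=223, sum2=191
  after byte 3 (0x25): sum1=5, sum2=196
  after byte 4 (0x5C): sum1=97, sum2=38
Checksum = sum2·256 + sum1 = 38·256 + 97 = 9825 = 0x2661.

2661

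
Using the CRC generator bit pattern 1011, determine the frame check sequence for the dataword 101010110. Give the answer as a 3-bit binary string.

010

Append 3 zeros: 101010110000. Divide by 1011 (XOR where the leading bit is 1):
  pos 0: 1010 XOR 1011 = 0001
  pos 3: 1101 XOR 1011 = 0110
  pos 4: 1101 XOR 1011 = 0110
  pos 5: 1100 XOR 1011 = 0111
  pos 6: 1110 XOR 1011 = 0101
  pos 7: 1010 XOR 1011 = 0001
Remainder (last 3 bits) = 010. This is the CRC / FCS.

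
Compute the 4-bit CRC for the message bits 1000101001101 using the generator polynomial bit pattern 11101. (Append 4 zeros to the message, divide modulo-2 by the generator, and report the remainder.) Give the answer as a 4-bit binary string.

Append 4 zeros: 10001010011010000. Divide by 11101 (XOR where the leading bit is 1):
  pos 0: 10001 XOR 11101 = 01100
  pos 1: 11000 XOR 11101 = 00101
  pos 3: 10110 XOR 11101 = 01011
  pos 4: 10110 XOR 11101 = 01011
  pos 5: 10111 XOR 11101 = 01010
  pos 6: 10101 XOR 11101 = 01000
  pos 7: 10000 XOR 11101 = 01101
  pos 8: 11011 XOR 11101 = 00110
  pos 10: 11000 XOR 11101 = 00101
  pos 12: 10100 XOR 11101 = 01001
Remainder (last 4 bits) = 1001. This is the CRC / FCS.

1001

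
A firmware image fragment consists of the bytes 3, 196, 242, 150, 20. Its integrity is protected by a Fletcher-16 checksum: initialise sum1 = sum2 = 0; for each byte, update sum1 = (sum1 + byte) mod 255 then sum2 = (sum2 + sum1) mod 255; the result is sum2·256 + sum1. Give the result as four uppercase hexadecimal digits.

Running sums (mod 255):
  after byte 0 (3): sum1=3, sum2=3
  after byte 1 (196): sum1=199, sum2=202
  after byte 2 (242): sum1=186, sum2=133
  after byte 3 (150): sum1=81, sum2=214
  after byte 4 (20): sum1=101, sum2=60
Checksum = sum2·256 + sum1 = 60·256 + 101 = 15461 = 0x3C65.

3C65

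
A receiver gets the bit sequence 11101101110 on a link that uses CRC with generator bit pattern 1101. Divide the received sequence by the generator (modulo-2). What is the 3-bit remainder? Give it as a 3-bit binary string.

Modulo-2 division of 11101101110 by 1101:
  pos 0: 1110 XOR 1101 = 0011
  pos 2: 1111 XOR 1101 = 0010
  pos 4: 1001 XOR 1101 = 0100
  pos 5: 1001 XOR 1101 = 0100
  pos 6: 1001 XOR 1101 = 0100
  pos 7: 1000 XOR 1101 = 0101
Remainder = 101 (nonzero — an error is detected).

101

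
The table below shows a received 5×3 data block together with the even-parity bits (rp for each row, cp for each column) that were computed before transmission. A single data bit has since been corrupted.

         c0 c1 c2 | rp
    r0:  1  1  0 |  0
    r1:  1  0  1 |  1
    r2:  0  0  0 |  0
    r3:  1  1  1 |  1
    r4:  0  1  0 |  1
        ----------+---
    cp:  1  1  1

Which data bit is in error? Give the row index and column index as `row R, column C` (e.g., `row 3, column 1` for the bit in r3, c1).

row 1, column 2

Recompute each row's even parity and compare to rp:
  r0: data parity 0, sent rp 0 → ok
  r1: data parity 0, sent rp 1 → mismatch
  r2: data parity 0, sent rp 0 → ok
  r3: data parity 1, sent rp 1 → ok
  r4: data parity 1, sent rp 1 → ok
Recompute each column's even parity and compare to cp:
  c0: data parity 1, sent cp 1 → ok
  c1: data parity 1, sent cp 1 → ok
  c2: data parity 0, sent cp 1 → mismatch
Exactly one row (r1) and one column (c2) fail → the flipped bit is at their intersection.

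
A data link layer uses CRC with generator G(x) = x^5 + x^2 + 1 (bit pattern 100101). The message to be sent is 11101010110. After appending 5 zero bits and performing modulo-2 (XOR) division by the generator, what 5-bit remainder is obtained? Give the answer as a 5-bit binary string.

Append 5 zeros: 1110101011000000. Divide by 100101 (XOR where the leading bit is 1):
  pos 0: 111010 XOR 100101 = 011111
  pos 1: 111111 XOR 100101 = 011010
  pos 2: 110100 XOR 100101 = 010001
  pos 3: 100011 XOR 100101 = 000110
  pos 6: 110100 XOR 100101 = 010001
  pos 7: 100010 XOR 100101 = 000111
  pos 10: 111000 XOR 100101 = 011101
Remainder (last 5 bits) = 11101. This is the CRC / FCS.

11101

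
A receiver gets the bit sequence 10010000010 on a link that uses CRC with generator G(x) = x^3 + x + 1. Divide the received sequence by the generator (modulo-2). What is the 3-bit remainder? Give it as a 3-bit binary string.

Modulo-2 division of 10010000010 by 1011:
  pos 0: 1001 XOR 1011 = 0010
  pos 2: 1000 XOR 1011 = 0011
  pos 4: 1100 XOR 1011 = 0111
  pos 5: 1110 XOR 1011 = 0101
  pos 6: 1011 XOR 1011 = 0000
Remainder = 000 (zero — the frame passes the CRC check).

000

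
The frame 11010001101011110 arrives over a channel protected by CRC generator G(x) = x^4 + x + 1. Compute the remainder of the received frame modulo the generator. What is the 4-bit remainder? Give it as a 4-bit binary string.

Modulo-2 division of 11010001101011110 by 10011:
  pos 0: 11010 XOR 10011 = 01001
  pos 1: 10010 XOR 10011 = 00001
  pos 5: 10110 XOR 10011 = 00101
  pos 7: 10110 XOR 10011 = 00101
  pos 9: 10111 XOR 10011 = 00100
  pos 11: 10011 XOR 10011 = 00000
Remainder = 0000 (zero — the frame passes the CRC check).

0000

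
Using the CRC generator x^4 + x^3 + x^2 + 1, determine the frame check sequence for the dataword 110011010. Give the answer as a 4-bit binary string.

Append 4 zeros: 1100110100000. Divide by 11101 (XOR where the leading bit is 1):
  pos 0: 11001 XOR 11101 = 00100
  pos 2: 10010 XOR 11101 = 01111
  pos 3: 11111 XOR 11101 = 00010
  pos 6: 10000 XOR 11101 = 01101
  pos 7: 11010 XOR 11101 = 00111
Remainder (last 4 bits) = 1110. This is the CRC / FCS.

1110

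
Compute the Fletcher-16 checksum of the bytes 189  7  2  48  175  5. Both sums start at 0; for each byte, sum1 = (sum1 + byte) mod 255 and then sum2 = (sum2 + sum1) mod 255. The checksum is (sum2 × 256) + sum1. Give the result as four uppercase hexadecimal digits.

92AB

Running sums (mod 255):
  after byte 0 (189): sum1=189, sum2=189
  after byte 1 (7): sum1=196, sum2=130
  after byte 2 (2): sum1=198, sum2=73
  after byte 3 (48): sum1=246, sum2=64
  after byte 4 (175): sum1=166, sum2=230
  after byte 5 (5): sum1=171, sum2=146
Checksum = sum2·256 + sum1 = 146·256 + 171 = 37547 = 0x92AB.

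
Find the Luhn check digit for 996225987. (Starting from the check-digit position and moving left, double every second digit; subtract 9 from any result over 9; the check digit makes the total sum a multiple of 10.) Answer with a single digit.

Partial digits right→left: 7 8 9 5 2 2 6 9 9
Double every second digit counting from the check-digit position (so the 1st, 3rd, 5th, ... of the partial from the right).
  doubled (with −9 where >9): 5 9 4 3 9 → sum 30
  kept as-is: 8 5 2 9 → sum 24
Total = 30 + 24 = 54.
Check digit = (10 − (54 mod 10)) mod 10 = 6.

6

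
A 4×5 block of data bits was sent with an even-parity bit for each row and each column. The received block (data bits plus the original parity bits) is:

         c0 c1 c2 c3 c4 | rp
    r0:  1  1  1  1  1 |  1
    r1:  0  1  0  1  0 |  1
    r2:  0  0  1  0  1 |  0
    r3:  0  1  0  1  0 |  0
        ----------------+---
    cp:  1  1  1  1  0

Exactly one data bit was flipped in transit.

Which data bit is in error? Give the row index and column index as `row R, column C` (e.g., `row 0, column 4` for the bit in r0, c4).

row 1, column 2

Recompute each row's even parity and compare to rp:
  r0: data parity 1, sent rp 1 → ok
  r1: data parity 0, sent rp 1 → mismatch
  r2: data parity 0, sent rp 0 → ok
  r3: data parity 0, sent rp 0 → ok
Recompute each column's even parity and compare to cp:
  c0: data parity 1, sent cp 1 → ok
  c1: data parity 1, sent cp 1 → ok
  c2: data parity 0, sent cp 1 → mismatch
  c3: data parity 1, sent cp 1 → ok
  c4: data parity 0, sent cp 0 → ok
Exactly one row (r1) and one column (c2) fail → the flipped bit is at their intersection.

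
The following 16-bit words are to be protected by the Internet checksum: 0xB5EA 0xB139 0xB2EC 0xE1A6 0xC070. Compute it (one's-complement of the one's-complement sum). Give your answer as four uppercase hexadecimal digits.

One's-complement addition (fold any carry out of bit 15 back into bit 0):
  0xB5EA + 0xB139 = 0x16723 → wrap carry → 0x6724
  0x6724 + 0xB2EC = 0x11A10 → wrap carry → 0x1A11
  0x1A11 + 0xE1A6 = 0x0FBB7
  0xFBB7 + 0xC070 = 0x1BC27 → wrap carry → 0xBC28
One's-complement sum = 0xBC28.
Checksum = ~0xBC28 & 0xFFFF = 0x43D7.

43D7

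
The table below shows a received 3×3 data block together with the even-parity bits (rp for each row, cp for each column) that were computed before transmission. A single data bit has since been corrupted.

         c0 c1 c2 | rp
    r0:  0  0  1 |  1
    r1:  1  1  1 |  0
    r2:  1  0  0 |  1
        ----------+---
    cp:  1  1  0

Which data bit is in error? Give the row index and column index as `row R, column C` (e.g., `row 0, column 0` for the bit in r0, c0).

Recompute each row's even parity and compare to rp:
  r0: data parity 1, sent rp 1 → ok
  r1: data parity 1, sent rp 0 → mismatch
  r2: data parity 1, sent rp 1 → ok
Recompute each column's even parity and compare to cp:
  c0: data parity 0, sent cp 1 → mismatch
  c1: data parity 1, sent cp 1 → ok
  c2: data parity 0, sent cp 0 → ok
Exactly one row (r1) and one column (c0) fail → the flipped bit is at their intersection.

row 1, column 0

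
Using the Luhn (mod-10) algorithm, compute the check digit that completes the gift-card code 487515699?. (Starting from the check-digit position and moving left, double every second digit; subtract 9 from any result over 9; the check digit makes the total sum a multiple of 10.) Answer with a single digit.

Partial digits right→left: 9 9 6 5 1 5 7 8 4
Double every second digit counting from the check-digit position (so the 1st, 3rd, 5th, ... of the partial from the right).
  doubled (with −9 where >9): 9 3 2 5 8 → sum 27
  kept as-is: 9 5 5 8 → sum 27
Total = 27 + 27 = 54.
Check digit = (10 − (54 mod 10)) mod 10 = 6.

6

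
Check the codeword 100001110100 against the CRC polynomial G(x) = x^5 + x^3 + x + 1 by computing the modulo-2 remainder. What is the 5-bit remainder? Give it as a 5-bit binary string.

00100

Modulo-2 division of 100001110100 by 101011:
  pos 0: 100001 XOR 101011 = 001010
  pos 2: 101011 XOR 101011 = 000000
Remainder = 00100 (nonzero — an error is detected).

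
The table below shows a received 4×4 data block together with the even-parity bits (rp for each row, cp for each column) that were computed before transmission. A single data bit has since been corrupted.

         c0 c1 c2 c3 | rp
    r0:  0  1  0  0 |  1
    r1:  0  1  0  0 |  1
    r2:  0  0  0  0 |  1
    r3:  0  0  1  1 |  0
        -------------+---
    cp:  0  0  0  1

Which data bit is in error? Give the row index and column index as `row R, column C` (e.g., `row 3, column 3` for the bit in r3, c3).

row 2, column 2

Recompute each row's even parity and compare to rp:
  r0: data parity 1, sent rp 1 → ok
  r1: data parity 1, sent rp 1 → ok
  r2: data parity 0, sent rp 1 → mismatch
  r3: data parity 0, sent rp 0 → ok
Recompute each column's even parity and compare to cp:
  c0: data parity 0, sent cp 0 → ok
  c1: data parity 0, sent cp 0 → ok
  c2: data parity 1, sent cp 0 → mismatch
  c3: data parity 1, sent cp 1 → ok
Exactly one row (r2) and one column (c2) fail → the flipped bit is at their intersection.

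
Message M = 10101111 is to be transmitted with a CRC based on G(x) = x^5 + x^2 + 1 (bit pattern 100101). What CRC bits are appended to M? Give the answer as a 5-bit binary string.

Append 5 zeros: 1010111100000. Divide by 100101 (XOR where the leading bit is 1):
  pos 0: 101011 XOR 100101 = 001110
  pos 2: 111011 XOR 100101 = 011110
  pos 3: 111100 XOR 100101 = 011001
  pos 4: 110010 XOR 100101 = 010111
  pos 5: 101110 XOR 100101 = 001011
  pos 7: 101100 XOR 100101 = 001001
Remainder (last 5 bits) = 01001. This is the CRC / FCS.

01001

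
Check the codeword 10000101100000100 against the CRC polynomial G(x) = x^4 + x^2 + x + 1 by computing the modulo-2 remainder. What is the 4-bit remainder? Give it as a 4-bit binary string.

0001

Modulo-2 division of 10000101100000100 by 10111:
  pos 0: 10000 XOR 10111 = 00111
  pos 2: 11110 XOR 10111 = 01001
  pos 3: 10011 XOR 10111 = 00100
  pos 5: 10010 XOR 10111 = 00101
  pos 7: 10100 XOR 10111 = 00011
  pos 10: 11001 XOR 10111 = 01110
  pos 11: 11100 XOR 10111 = 01011
  pos 12: 10110 XOR 10111 = 00001
Remainder = 0001 (nonzero — an error is detected).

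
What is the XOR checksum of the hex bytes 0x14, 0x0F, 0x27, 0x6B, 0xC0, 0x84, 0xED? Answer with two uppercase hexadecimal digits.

XOR the bytes together:
  start with 0x14
  0x14 ⊕ 0x0F = 0x1B
  0x1B ⊕ 0x27 = 0x3C
  0x3C ⊕ 0x6B = 0x57
  0x57 ⊕ 0xC0 = 0x97
  0x97 ⊕ 0x84 = 0x13
  0x13 ⊕ 0xED = 0xFE

FE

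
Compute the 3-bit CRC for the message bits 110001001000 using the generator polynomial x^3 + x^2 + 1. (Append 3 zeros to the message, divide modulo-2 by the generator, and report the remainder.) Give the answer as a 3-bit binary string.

101

Append 3 zeros: 110001001000000. Divide by 1101 (XOR where the leading bit is 1):
  pos 0: 1100 XOR 1101 = 0001
  pos 3: 1010 XOR 1101 = 0111
  pos 4: 1110 XOR 1101 = 0011
  pos 6: 1110 XOR 1101 = 0011
  pos 8: 1100 XOR 1101 = 0001
  pos 11: 1000 XOR 1101 = 0101
Remainder (last 3 bits) = 101. This is the CRC / FCS.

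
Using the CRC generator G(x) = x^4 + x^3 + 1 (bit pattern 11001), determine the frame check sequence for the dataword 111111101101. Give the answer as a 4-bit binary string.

Append 4 zeros: 1111111011010000. Divide by 11001 (XOR where the leading bit is 1):
  pos 0: 11111 XOR 11001 = 00110
  pos 2: 11011 XOR 11001 = 00010
  pos 5: 10011 XOR 11001 = 01010
  pos 6: 10100 XOR 11001 = 01101
  pos 7: 11011 XOR 11001 = 00010
  pos 10: 10000 XOR 11001 = 01001
  pos 11: 10010 XOR 11001 = 01011
Remainder (last 4 bits) = 1011. This is the CRC / FCS.

1011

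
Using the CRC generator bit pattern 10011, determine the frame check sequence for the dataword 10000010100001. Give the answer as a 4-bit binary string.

0011

Append 4 zeros: 100000101000010000. Divide by 10011 (XOR where the leading bit is 1):
  pos 0: 10000 XOR 10011 = 00011
  pos 3: 11010 XOR 10011 = 01001
  pos 4: 10011 XOR 10011 = 00000
  pos 13: 10000 XOR 10011 = 00011
Remainder (last 4 bits) = 0011. This is the CRC / FCS.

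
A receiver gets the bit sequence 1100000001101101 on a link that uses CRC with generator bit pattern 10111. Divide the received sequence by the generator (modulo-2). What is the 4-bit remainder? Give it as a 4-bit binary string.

Modulo-2 division of 1100000001101101 by 10111:
  pos 0: 11000 XOR 10111 = 01111
  pos 1: 11110 XOR 10111 = 01001
  pos 2: 10010 XOR 10111 = 00101
  pos 4: 10100 XOR 10111 = 00011
  pos 7: 11110 XOR 10111 = 01001
  pos 8: 10011 XOR 10111 = 00100
  pos 10: 10010 XOR 10111 = 00101
Remainder = 1011 (nonzero — an error is detected).

1011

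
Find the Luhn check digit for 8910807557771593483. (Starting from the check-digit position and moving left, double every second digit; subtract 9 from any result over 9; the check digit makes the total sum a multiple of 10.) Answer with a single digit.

4

Partial digits right→left: 3 8 4 3 9 5 1 7 7 7 5 5 7 0 8 0 1 9 8
Double every second digit counting from the check-digit position (so the 1st, 3rd, 5th, ... of the partial from the right).
  doubled (with −9 where >9): 6 8 9 2 5 1 5 7 2 7 → sum 52
  kept as-is: 8 3 5 7 7 5 0 0 9 → sum 44
Total = 52 + 44 = 96.
Check digit = (10 − (96 mod 10)) mod 10 = 4.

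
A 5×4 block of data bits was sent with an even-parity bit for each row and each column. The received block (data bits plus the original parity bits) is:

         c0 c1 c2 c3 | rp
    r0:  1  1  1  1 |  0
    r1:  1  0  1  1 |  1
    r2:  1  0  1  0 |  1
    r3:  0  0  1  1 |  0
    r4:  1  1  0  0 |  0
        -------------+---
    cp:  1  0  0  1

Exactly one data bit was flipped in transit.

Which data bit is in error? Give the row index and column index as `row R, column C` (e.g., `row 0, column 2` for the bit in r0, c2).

Recompute each row's even parity and compare to rp:
  r0: data parity 0, sent rp 0 → ok
  r1: data parity 1, sent rp 1 → ok
  r2: data parity 0, sent rp 1 → mismatch
  r3: data parity 0, sent rp 0 → ok
  r4: data parity 0, sent rp 0 → ok
Recompute each column's even parity and compare to cp:
  c0: data parity 0, sent cp 1 → mismatch
  c1: data parity 0, sent cp 0 → ok
  c2: data parity 0, sent cp 0 → ok
  c3: data parity 1, sent cp 1 → ok
Exactly one row (r2) and one column (c0) fail → the flipped bit is at their intersection.

row 2, column 0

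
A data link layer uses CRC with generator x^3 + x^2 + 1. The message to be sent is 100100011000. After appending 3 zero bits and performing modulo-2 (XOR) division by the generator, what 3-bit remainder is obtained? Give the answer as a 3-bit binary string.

001

Append 3 zeros: 100100011000000. Divide by 1101 (XOR where the leading bit is 1):
  pos 0: 1001 XOR 1101 = 0100
  pos 1: 1000 XOR 1101 = 0101
  pos 2: 1010 XOR 1101 = 0111
  pos 3: 1110 XOR 1101 = 0011
  pos 5: 1111 XOR 1101 = 0010
  pos 7: 1000 XOR 1101 = 0101
  pos 8: 1010 XOR 1101 = 0111
  pos 9: 1110 XOR 1101 = 0011
  pos 11: 1100 XOR 1101 = 0001
Remainder (last 3 bits) = 001. This is the CRC / FCS.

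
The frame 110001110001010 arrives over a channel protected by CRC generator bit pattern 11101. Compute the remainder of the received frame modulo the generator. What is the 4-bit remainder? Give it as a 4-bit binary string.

Modulo-2 division of 110001110001010 by 11101:
  pos 0: 11000 XOR 11101 = 00101
  pos 2: 10111 XOR 11101 = 01010
  pos 3: 10101 XOR 11101 = 01000
  pos 4: 10000 XOR 11101 = 01101
  pos 5: 11010 XOR 11101 = 00111
  pos 7: 11101 XOR 11101 = 00000
Remainder = 0010 (nonzero — an error is detected).

0010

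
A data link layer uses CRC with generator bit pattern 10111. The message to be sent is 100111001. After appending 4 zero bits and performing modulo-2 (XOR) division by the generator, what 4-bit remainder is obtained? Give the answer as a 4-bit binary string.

Append 4 zeros: 1001110010000. Divide by 10111 (XOR where the leading bit is 1):
  pos 0: 10011 XOR 10111 = 00100
  pos 2: 10010 XOR 10111 = 00101
  pos 4: 10101 XOR 10111 = 00010
  pos 7: 10000 XOR 10111 = 00111
Remainder (last 4 bits) = 1110. This is the CRC / FCS.

1110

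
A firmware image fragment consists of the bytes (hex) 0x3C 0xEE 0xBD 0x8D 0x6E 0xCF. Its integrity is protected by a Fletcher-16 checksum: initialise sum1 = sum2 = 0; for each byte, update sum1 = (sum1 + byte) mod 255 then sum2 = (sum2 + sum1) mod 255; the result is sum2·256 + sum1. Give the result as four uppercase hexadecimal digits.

60B4

Running sums (mod 255):
  after byte 0 (0x3C): sum1=60, sum2=60
  after byte 1 (0xEE): sum1=43, sum2=103
  after byte 2 (0xBD): sum1=232, sum2=80
  after byte 3 (0x8D): sum1=118, sum2=198
  after byte 4 (0x6E): sum1=228, sum2=171
  after byte 5 (0xCF): sum1=180, sum2=96
Checksum = sum2·256 + sum1 = 96·256 + 180 = 24756 = 0x60B4.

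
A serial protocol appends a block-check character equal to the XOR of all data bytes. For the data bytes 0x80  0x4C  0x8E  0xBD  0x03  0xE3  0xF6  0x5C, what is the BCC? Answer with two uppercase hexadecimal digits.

XOR the bytes together:
  start with 0x80
  0x80 ⊕ 0x4C = 0xCC
  0xCC ⊕ 0x8E = 0x42
  0x42 ⊕ 0xBD = 0xFF
  0xFF ⊕ 0x03 = 0xFC
  0xFC ⊕ 0xE3 = 0x1F
  0x1F ⊕ 0xF6 = 0xE9
  0xE9 ⊕ 0x5C = 0xB5

B5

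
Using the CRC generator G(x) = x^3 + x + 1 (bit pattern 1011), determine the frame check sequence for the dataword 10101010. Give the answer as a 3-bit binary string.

010

Append 3 zeros: 10101010000. Divide by 1011 (XOR where the leading bit is 1):
  pos 0: 1010 XOR 1011 = 0001
  pos 3: 1101 XOR 1011 = 0110
  pos 4: 1100 XOR 1011 = 0111
  pos 5: 1110 XOR 1011 = 0101
  pos 6: 1010 XOR 1011 = 0001
Remainder (last 3 bits) = 010. This is the CRC / FCS.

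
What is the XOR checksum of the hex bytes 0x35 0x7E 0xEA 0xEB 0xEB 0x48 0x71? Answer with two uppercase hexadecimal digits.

XOR the bytes together:
  start with 0x35
  0x35 ⊕ 0x7E = 0x4B
  0x4B ⊕ 0xEA = 0xA1
  0xA1 ⊕ 0xEB = 0x4A
  0x4A ⊕ 0xEB = 0xA1
  0xA1 ⊕ 0x48 = 0xE9
  0xE9 ⊕ 0x71 = 0x98

98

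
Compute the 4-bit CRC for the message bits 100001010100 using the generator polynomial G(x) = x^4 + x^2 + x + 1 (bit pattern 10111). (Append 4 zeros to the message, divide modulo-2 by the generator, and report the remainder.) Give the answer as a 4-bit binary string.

Append 4 zeros: 1000010101000000. Divide by 10111 (XOR where the leading bit is 1):
  pos 0: 10000 XOR 10111 = 00111
  pos 2: 11110 XOR 10111 = 01001
  pos 3: 10011 XOR 10111 = 00100
  pos 5: 10001 XOR 10111 = 00110
  pos 7: 11000 XOR 10111 = 01111
  pos 8: 11110 XOR 10111 = 01001
  pos 9: 10010 XOR 10111 = 00101
  pos 11: 10100 XOR 10111 = 00011
Remainder (last 4 bits) = 0011. This is the CRC / FCS.

0011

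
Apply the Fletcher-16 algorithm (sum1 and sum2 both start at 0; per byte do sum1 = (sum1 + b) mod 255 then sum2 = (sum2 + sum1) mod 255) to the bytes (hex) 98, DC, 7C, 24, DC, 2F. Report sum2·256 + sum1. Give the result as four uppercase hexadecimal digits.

Running sums (mod 255):
  after byte 0 (98): sum1=152, sum2=152
  after byte 1 (DC): sum1=117, sum2=14
  after byte 2 (7C): sum1=241, sum2=0
  after byte 3 (24): sum1=22, sum2=22
  after byte 4 (DC): sum1=242, sum2=9
  after byte 5 (2F): sum1=34, sum2=43
Checksum = sum2·256 + sum1 = 43·256 + 34 = 11042 = 0x2B22.

2B22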